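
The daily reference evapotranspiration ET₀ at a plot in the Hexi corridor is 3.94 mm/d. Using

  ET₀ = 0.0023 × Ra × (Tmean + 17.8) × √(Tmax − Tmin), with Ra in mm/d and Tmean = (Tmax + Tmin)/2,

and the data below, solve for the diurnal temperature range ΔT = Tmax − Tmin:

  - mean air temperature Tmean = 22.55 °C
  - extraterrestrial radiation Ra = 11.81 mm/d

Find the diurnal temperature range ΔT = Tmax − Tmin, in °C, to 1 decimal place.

12.9 °C

√ΔT = ET₀ / [0.0023 × Ra × (Tmean+17.8)] = 3.94 / (0.0023 × 11.81 × 40.35) = 3.5948
ΔT = 3.5948² = 12.923 °C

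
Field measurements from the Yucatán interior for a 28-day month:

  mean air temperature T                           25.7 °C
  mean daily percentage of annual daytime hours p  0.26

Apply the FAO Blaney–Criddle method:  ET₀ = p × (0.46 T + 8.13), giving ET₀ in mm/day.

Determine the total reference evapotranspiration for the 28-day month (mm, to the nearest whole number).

145 mm

ET₀ = 0.26 × (0.46 × 25.7 + 8.13) = 0.26 × 19.952 = 5.1875 mm/d
Monthly total = 5.1875 × 28 = 145.250 mm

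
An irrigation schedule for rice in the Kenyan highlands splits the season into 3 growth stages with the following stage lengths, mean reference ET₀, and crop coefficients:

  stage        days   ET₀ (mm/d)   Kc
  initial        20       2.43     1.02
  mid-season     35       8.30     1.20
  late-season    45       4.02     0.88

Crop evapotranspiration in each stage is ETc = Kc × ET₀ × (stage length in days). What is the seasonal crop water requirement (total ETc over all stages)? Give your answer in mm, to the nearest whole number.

557 mm

initial: 1.02 × 2.43 × 20 = 49.57 mm
mid-season: 1.20 × 8.30 × 35 = 348.60 mm
late-season: 0.88 × 4.02 × 45 = 159.19 mm
Seasonal total = 557.36 mm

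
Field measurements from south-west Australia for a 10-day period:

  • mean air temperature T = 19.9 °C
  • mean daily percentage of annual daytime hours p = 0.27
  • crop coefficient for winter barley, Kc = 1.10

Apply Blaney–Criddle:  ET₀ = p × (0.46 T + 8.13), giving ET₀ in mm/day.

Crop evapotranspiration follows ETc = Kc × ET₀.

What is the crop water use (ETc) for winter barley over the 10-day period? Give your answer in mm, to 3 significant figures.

ET₀ = 0.27 × (0.46 × 19.9 + 8.13) = 0.27 × 17.284 = 4.6667 mm/d
ETc = Kc × ET₀ = 1.10 × 4.6667 = 5.1334 mm/d
Over 10 days: 5.1334 × 10 = 51.334 mm

51.3 mm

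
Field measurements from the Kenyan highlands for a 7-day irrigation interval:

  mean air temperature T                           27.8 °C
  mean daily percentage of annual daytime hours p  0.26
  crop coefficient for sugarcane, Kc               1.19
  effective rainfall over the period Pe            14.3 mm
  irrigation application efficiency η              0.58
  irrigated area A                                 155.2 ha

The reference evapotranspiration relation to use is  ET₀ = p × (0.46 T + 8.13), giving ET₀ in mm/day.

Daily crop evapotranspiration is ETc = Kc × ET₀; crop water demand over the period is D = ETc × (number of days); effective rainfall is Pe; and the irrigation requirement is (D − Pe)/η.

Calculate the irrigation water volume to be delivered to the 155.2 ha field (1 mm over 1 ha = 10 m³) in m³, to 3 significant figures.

83000 m³

ET₀ = 0.26 × (0.46 × 27.8 + 8.13) = 0.26 × 20.918 = 5.4387 mm/d
ETc = Kc × ET₀ = 1.19 × 5.4387 = 6.4721 mm/d
Crop demand D = ETc × 7 d = 6.4721 × 7 = 45.305 mm
D − Pe = 45.305 − 14.3 = 31.005 mm
Gross irrigation = 31.005 / 0.58 = 53.457 mm
Volume = 53.457 mm × 155.2 ha × 10 = 82965.3 m³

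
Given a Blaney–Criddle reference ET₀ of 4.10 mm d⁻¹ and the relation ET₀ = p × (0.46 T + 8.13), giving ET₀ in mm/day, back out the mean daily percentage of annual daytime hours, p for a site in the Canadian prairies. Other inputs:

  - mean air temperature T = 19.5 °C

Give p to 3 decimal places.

p = ET₀ / (0.46 T + 8.13) = 4.10 / (0.46 × 19.5 + 8.13) = 4.10 / 17.100 = 0.2398

0.240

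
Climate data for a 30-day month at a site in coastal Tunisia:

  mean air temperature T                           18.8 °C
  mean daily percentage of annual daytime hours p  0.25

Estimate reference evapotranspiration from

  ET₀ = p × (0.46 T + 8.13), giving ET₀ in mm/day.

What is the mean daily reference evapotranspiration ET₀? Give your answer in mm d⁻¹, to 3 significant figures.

ET₀ = 0.25 × (0.46 × 18.8 + 8.13) = 0.25 × 16.778 = 4.1945 mm/d

4.19 mm d⁻¹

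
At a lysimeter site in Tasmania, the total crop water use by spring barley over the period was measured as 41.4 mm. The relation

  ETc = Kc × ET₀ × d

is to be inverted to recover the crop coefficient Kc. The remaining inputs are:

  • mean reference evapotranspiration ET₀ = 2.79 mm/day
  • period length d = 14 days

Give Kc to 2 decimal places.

ETc = Kc × ET₀ × d  ⇒  Kc = ETc / (ET₀ × d)
Kc = 41.4 / (2.79 × 14) = 41.4 / 39.06 = 1.0599

1.06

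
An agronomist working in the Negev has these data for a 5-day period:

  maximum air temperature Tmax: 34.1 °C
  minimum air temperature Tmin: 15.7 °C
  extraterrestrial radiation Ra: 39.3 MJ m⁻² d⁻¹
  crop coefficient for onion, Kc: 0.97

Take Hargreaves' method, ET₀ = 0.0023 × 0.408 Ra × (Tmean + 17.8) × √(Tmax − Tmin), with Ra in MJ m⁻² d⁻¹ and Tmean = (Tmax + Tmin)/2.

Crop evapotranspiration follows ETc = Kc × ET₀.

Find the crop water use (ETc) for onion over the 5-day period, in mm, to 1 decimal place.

32.8 mm

Tmean = (34.1 + 15.7)/2 = 24.90 °C
0.408 Ra = 0.408 × 39.3 = 16.0344 mm/d equivalent
ET₀ = 0.0023 × 16.0344 × (24.90 + 17.8) × √18.4 = 0.0023 × 16.0344 × 42.70 × 4.2895 = 6.7548 mm/d
ETc = Kc × ET₀ = 0.97 × 6.7548 = 6.5522 mm/d
Over 5 days: 6.5522 × 5 = 32.761 mm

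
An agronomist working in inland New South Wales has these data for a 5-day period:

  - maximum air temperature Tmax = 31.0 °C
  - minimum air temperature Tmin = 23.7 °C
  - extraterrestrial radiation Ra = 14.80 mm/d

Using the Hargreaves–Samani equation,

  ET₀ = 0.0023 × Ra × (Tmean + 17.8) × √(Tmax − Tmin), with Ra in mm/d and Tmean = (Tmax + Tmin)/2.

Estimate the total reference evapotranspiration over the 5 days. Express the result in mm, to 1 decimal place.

20.8 mm

Tmean = (31.0 + 23.7)/2 = 27.35 °C
ET₀ = 0.0023 × 14.80 × (27.35 + 17.8) × √7.3 = 0.0023 × 14.80 × 45.15 × 2.7019 = 4.1526 mm/d
Over 5 days: 4.1526 × 5 = 20.763 mm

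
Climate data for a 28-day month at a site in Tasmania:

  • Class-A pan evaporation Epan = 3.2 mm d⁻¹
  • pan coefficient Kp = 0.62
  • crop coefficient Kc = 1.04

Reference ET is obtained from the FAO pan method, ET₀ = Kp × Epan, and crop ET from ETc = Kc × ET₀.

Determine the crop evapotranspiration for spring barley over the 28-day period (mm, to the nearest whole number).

ET₀ = 0.62 × 3.2 = 1.9840 mm/d
ETc = Kc × ET₀ = 1.04 × 1.9840 = 2.0634 mm/d
Over 28 days: 2.0634 × 28 = 57.775 mm

58 mm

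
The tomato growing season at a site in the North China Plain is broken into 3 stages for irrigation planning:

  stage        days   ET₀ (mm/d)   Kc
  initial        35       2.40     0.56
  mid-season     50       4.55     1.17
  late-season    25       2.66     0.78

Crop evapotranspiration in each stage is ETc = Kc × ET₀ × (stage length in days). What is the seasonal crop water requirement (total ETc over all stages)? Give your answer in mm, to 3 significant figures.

initial: 0.56 × 2.40 × 35 = 47.04 mm
mid-season: 1.17 × 4.55 × 50 = 266.18 mm
late-season: 0.78 × 2.66 × 25 = 51.87 mm
Seasonal total = 365.09 mm

365 mm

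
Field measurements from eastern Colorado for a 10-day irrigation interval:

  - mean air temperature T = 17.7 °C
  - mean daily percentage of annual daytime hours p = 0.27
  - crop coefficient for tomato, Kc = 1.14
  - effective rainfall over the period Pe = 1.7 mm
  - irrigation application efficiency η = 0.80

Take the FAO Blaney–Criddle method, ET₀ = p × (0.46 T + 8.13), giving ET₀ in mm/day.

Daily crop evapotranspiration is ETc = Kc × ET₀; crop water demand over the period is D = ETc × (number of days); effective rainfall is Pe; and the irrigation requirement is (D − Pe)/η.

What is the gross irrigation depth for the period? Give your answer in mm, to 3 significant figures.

ET₀ = 0.27 × (0.46 × 17.7 + 8.13) = 0.27 × 16.272 = 4.3934 mm/d
ETc = Kc × ET₀ = 1.14 × 4.3934 = 5.0085 mm/d
Crop demand D = ETc × 10 d = 5.0085 × 10 = 50.085 mm
D − Pe = 50.085 − 1.7 = 48.385 mm
Gross irrigation = 48.385 / 0.80 = 60.481 mm

60.5 mm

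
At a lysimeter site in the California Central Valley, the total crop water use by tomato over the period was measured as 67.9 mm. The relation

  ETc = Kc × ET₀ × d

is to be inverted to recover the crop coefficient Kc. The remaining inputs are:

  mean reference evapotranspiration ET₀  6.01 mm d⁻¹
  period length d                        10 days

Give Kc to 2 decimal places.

ETc = Kc × ET₀ × d  ⇒  Kc = ETc / (ET₀ × d)
Kc = 67.9 / (6.01 × 10) = 67.9 / 60.10 = 1.1298

1.13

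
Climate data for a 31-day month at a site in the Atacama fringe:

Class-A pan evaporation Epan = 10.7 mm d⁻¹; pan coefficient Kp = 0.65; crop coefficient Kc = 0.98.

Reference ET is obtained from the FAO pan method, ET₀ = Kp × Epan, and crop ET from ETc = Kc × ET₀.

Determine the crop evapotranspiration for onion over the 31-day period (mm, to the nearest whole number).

211 mm

ET₀ = 0.65 × 10.7 = 6.9550 mm/d
ETc = Kc × ET₀ = 0.98 × 6.9550 = 6.8159 mm/d
Over 31 days: 6.8159 × 31 = 211.293 mm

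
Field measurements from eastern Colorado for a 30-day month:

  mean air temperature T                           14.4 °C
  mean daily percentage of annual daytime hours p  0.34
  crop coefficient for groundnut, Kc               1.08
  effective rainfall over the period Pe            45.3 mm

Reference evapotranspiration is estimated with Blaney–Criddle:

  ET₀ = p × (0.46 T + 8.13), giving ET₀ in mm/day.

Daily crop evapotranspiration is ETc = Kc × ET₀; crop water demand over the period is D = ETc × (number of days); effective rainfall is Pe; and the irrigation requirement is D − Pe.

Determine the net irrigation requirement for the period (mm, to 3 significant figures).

117 mm

ET₀ = 0.34 × (0.46 × 14.4 + 8.13) = 0.34 × 14.754 = 5.0164 mm/d
ETc = Kc × ET₀ = 1.08 × 5.0164 = 5.4177 mm/d
Crop demand D = ETc × 30 d = 5.4177 × 30 = 162.531 mm
D − Pe = 162.531 − 45.3 = 117.231 mm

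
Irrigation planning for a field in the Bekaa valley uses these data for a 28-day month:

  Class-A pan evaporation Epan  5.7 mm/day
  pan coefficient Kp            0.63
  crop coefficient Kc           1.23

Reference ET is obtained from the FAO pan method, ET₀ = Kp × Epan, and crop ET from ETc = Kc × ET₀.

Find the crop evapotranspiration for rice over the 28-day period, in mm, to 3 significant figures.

124 mm

ET₀ = 0.63 × 5.7 = 3.5910 mm/d
ETc = Kc × ET₀ = 1.23 × 3.5910 = 4.4169 mm/d
Over 28 days: 4.4169 × 28 = 123.673 mm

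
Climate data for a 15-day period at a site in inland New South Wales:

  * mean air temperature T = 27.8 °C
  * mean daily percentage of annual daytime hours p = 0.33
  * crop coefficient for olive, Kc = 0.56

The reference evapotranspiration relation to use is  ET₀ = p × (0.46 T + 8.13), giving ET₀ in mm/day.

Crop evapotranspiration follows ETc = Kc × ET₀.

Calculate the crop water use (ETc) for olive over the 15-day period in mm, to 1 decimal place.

ET₀ = 0.33 × (0.46 × 27.8 + 8.13) = 0.33 × 20.918 = 6.9029 mm/d
ETc = Kc × ET₀ = 0.56 × 6.9029 = 3.8656 mm/d
Over 15 days: 3.8656 × 15 = 57.984 mm

58.0 mm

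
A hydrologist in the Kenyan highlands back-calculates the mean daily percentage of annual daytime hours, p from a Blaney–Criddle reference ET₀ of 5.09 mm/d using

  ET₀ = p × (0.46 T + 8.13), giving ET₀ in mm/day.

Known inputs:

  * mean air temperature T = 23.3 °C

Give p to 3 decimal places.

0.270

p = ET₀ / (0.46 T + 8.13) = 5.09 / (0.46 × 23.3 + 8.13) = 5.09 / 18.848 = 0.2701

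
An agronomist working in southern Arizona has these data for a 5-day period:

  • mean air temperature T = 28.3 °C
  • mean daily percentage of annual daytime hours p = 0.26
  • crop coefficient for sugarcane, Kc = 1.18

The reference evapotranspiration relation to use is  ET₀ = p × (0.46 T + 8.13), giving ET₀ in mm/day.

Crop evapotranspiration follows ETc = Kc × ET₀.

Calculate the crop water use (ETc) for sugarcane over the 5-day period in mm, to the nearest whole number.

32 mm

ET₀ = 0.26 × (0.46 × 28.3 + 8.13) = 0.26 × 21.148 = 5.4985 mm/d
ETc = Kc × ET₀ = 1.18 × 5.4985 = 6.4882 mm/d
Over 5 days: 6.4882 × 5 = 32.441 mm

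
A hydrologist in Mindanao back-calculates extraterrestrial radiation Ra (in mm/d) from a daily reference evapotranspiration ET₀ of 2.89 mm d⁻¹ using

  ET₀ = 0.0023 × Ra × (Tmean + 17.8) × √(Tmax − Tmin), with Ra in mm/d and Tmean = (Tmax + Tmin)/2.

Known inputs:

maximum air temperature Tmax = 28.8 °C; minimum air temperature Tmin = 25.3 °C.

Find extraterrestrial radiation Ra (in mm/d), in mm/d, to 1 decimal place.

15.0 mm/d

Tmean = 27.05 °C; √ΔT = 1.8708
Ra = ET₀ / [0.0023 × (Tmean+17.8) × √ΔT] = 2.89 / (0.0023 × 44.85 × 1.8708) = 14.975 mm/d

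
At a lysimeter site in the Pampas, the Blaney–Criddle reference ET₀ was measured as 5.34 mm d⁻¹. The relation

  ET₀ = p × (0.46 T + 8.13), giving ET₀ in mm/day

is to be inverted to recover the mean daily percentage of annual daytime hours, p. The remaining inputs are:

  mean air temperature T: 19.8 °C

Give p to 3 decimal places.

p = ET₀ / (0.46 T + 8.13) = 5.34 / (0.46 × 19.8 + 8.13) = 5.34 / 17.238 = 0.3098

0.310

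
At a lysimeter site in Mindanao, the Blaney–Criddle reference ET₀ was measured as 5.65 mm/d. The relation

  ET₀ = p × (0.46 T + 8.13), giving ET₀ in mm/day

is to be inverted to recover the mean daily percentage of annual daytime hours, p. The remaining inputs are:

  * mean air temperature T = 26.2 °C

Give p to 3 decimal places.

0.280

p = ET₀ / (0.46 T + 8.13) = 5.65 / (0.46 × 26.2 + 8.13) = 5.65 / 20.182 = 0.2800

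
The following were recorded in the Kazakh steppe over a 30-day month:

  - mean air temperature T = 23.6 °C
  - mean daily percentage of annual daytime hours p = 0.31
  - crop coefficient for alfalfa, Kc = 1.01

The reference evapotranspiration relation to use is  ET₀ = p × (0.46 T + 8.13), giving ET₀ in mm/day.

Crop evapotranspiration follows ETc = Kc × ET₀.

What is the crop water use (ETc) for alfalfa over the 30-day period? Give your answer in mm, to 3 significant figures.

178 mm

ET₀ = 0.31 × (0.46 × 23.6 + 8.13) = 0.31 × 18.986 = 5.8857 mm/d
ETc = Kc × ET₀ = 1.01 × 5.8857 = 5.9446 mm/d
Over 30 days: 5.9446 × 30 = 178.338 mm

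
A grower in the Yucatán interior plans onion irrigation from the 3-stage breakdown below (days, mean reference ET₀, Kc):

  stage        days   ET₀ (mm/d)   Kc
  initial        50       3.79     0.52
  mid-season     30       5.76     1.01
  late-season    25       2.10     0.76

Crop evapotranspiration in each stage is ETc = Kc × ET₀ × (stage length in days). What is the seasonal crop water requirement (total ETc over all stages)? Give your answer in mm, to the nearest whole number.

initial: 0.52 × 3.79 × 50 = 98.54 mm
mid-season: 1.01 × 5.76 × 30 = 174.53 mm
late-season: 0.76 × 2.10 × 25 = 39.90 mm
Seasonal total = 312.97 mm

313 mm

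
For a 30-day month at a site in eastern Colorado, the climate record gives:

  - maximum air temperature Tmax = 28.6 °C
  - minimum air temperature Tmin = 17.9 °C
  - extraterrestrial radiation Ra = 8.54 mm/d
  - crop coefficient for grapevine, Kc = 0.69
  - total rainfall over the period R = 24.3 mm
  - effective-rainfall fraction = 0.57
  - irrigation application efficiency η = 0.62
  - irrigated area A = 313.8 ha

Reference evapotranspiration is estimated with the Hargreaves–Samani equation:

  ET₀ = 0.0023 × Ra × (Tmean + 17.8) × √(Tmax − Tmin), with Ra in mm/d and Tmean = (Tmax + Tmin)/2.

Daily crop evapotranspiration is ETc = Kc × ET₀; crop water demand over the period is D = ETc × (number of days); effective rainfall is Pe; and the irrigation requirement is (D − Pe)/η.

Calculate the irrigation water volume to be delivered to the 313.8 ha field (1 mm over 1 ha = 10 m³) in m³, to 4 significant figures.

206200 m³

Tmean = (28.6 + 17.9)/2 = 23.25 °C
ET₀ = 0.0023 × 8.54 × (23.25 + 17.8) × √10.7 = 0.0023 × 8.54 × 41.05 × 3.2711 = 2.6375 mm/d
ETc = Kc × ET₀ = 0.69 × 2.6375 = 1.8199 mm/d
Crop demand D = ETc × 30 d = 1.8199 × 30 = 54.597 mm
Pe = 0.57 × 24.3 = 13.851 mm
D − Pe = 54.597 − 13.851 = 40.746 mm
Gross irrigation = 40.746 / 0.62 = 65.719 mm
Volume = 65.719 mm × 313.8 ha × 10 = 206226.2 m³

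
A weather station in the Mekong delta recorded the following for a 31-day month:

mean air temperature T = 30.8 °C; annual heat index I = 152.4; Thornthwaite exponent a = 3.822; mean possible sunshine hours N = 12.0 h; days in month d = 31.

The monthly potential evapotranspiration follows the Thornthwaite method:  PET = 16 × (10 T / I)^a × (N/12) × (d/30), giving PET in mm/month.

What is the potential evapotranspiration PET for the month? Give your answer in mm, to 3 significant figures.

10T/I = 10 × 30.8 / 152.4 = 2.0210
(10T/I)^a = 2.0210^3.822 = 14.7189
Uncorrected PET = 16 × 14.7189 = 235.502 mm
Correction = (N/12)(d/30) = (12.0/12)(31/30) = 1.0333
PET = 235.502 × 1.0333 = 243.344 mm/month

243 mm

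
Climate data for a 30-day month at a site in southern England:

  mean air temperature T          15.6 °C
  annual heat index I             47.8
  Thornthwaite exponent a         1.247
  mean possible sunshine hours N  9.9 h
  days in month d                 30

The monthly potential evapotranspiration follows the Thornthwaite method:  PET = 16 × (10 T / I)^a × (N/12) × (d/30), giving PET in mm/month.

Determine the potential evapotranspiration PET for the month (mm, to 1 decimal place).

10T/I = 10 × 15.6 / 47.8 = 3.2636
(10T/I)^a = 3.2636^1.247 = 4.3710
Uncorrected PET = 16 × 4.3710 = 69.936 mm
Correction = (N/12)(d/30) = (9.9/12)(30/30) = 0.8250
PET = 69.936 × 0.8250 = 57.697 mm/month

57.7 mm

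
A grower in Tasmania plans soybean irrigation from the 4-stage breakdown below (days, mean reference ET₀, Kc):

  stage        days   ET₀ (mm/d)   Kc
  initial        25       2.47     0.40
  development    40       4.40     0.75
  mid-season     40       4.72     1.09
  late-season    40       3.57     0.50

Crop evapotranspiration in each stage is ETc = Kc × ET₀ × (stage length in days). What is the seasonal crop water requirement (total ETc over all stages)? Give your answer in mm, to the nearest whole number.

initial: 0.40 × 2.47 × 25 = 24.70 mm
development: 0.75 × 4.40 × 40 = 132.00 mm
mid-season: 1.09 × 4.72 × 40 = 205.79 mm
late-season: 0.50 × 3.57 × 40 = 71.40 mm
Seasonal total = 433.89 mm

434 mm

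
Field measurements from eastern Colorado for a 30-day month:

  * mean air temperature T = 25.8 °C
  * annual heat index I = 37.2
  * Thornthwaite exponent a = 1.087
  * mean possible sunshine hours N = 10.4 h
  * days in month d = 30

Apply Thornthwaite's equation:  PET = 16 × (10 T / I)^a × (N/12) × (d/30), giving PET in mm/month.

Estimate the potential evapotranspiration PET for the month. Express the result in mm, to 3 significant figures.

114 mm

10T/I = 10 × 25.8 / 37.2 = 6.9355
(10T/I)^a = 6.9355^1.087 = 8.2083
Uncorrected PET = 16 × 8.2083 = 131.333 mm
Correction = (N/12)(d/30) = (10.4/12)(30/30) = 0.8667
PET = 131.333 × 0.8667 = 113.826 mm/month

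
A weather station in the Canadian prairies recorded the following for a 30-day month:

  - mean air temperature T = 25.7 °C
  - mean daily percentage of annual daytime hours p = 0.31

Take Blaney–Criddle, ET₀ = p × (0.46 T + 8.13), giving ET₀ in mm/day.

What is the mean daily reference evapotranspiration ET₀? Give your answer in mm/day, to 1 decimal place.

ET₀ = 0.31 × (0.46 × 25.7 + 8.13) = 0.31 × 19.952 = 6.1851 mm/d

6.2 mm/day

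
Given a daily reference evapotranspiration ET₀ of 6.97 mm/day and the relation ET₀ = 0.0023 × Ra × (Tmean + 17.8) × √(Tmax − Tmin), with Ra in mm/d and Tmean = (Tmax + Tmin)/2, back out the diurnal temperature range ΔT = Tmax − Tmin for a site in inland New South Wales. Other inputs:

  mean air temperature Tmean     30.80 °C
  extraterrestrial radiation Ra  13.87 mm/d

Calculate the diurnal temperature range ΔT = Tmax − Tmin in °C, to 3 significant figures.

√ΔT = ET₀ / [0.0023 × Ra × (Tmean+17.8)] = 6.97 / (0.0023 × 13.87 × 48.60) = 4.4956
ΔT = 4.4956² = 20.210 °C

20.2 °C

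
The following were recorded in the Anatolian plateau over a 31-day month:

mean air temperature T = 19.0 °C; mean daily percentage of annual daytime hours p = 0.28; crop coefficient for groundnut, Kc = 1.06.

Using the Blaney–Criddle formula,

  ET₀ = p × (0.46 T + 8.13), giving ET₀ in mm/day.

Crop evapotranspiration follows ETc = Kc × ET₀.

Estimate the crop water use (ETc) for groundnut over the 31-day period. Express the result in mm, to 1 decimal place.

ET₀ = 0.28 × (0.46 × 19.0 + 8.13) = 0.28 × 16.870 = 4.7236 mm/d
ETc = Kc × ET₀ = 1.06 × 4.7236 = 5.0070 mm/d
Over 31 days: 5.0070 × 31 = 155.217 mm

155.2 mm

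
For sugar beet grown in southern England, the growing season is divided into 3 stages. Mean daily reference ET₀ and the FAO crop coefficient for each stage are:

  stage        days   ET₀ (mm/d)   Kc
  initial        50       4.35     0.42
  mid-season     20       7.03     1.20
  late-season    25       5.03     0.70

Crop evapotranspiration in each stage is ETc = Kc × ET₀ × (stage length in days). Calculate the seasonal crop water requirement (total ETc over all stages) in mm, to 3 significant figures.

initial: 0.42 × 4.35 × 50 = 91.35 mm
mid-season: 1.20 × 7.03 × 20 = 168.72 mm
late-season: 0.70 × 5.03 × 25 = 88.03 mm
Seasonal total = 348.10 mm

348 mm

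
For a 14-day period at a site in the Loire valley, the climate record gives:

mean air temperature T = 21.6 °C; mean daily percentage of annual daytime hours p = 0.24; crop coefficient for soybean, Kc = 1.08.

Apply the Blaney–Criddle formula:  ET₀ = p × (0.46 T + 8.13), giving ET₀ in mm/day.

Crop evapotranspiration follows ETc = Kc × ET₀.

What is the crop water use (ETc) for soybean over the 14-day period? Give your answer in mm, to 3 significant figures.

65.6 mm

ET₀ = 0.24 × (0.46 × 21.6 + 8.13) = 0.24 × 18.066 = 4.3358 mm/d
ETc = Kc × ET₀ = 1.08 × 4.3358 = 4.6827 mm/d
Over 14 days: 4.6827 × 14 = 65.558 mm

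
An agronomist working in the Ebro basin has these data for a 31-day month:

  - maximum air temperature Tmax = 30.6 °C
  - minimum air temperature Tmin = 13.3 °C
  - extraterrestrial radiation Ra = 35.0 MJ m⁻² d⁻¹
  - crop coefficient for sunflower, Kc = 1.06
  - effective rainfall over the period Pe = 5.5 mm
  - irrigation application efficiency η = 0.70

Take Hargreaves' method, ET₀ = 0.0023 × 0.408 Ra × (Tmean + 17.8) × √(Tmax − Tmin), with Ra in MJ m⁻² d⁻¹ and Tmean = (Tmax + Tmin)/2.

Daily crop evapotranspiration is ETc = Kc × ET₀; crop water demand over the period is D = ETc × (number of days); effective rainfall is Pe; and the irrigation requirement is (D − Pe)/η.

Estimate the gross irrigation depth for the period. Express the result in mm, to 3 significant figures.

Tmean = (30.6 + 13.3)/2 = 21.95 °C
0.408 Ra = 0.408 × 35.0 = 14.2800 mm/d equivalent
ET₀ = 0.0023 × 14.2800 × (21.95 + 17.8) × √17.3 = 0.0023 × 14.2800 × 39.75 × 4.1593 = 5.4302 mm/d
ETc = Kc × ET₀ = 1.06 × 5.4302 = 5.7560 mm/d
Crop demand D = ETc × 31 d = 5.7560 × 31 = 178.436 mm
D − Pe = 178.436 − 5.5 = 172.936 mm
Gross irrigation = 172.936 / 0.70 = 247.051 mm

247 mm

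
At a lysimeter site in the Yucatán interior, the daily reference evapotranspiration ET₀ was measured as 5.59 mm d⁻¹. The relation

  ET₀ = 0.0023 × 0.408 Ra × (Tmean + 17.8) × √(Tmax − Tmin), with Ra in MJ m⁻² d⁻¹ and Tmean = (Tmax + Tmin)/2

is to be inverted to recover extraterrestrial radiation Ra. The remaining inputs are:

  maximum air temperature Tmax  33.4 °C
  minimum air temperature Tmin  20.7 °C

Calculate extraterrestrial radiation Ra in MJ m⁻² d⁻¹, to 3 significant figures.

Tmean = (33.4+20.7)/2 = 27.05 °C; ΔT = 12.7
Ra = ET₀ / [0.0023 × 0.408 × (Tmean+17.8) × √ΔT]
   = 5.59 / (0.0023 × 0.408 × 44.85 × 3.5637) = 37.270 MJ m⁻² d⁻¹

37.3 MJ m⁻² d⁻¹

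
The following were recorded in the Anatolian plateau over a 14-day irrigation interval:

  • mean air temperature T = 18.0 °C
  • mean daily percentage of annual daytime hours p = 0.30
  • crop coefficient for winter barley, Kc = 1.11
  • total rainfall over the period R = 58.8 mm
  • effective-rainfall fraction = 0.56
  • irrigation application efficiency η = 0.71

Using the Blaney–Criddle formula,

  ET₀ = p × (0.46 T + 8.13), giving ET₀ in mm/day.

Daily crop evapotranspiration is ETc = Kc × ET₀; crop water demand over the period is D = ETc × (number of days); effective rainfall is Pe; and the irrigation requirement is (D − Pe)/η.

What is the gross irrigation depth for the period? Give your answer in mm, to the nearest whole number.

61 mm

ET₀ = 0.30 × (0.46 × 18.0 + 8.13) = 0.30 × 16.410 = 4.9230 mm/d
ETc = Kc × ET₀ = 1.11 × 4.9230 = 5.4645 mm/d
Crop demand D = ETc × 14 d = 5.4645 × 14 = 76.503 mm
Pe = 0.56 × 58.8 = 32.928 mm
D − Pe = 76.503 − 32.928 = 43.575 mm
Gross irrigation = 43.575 / 0.71 = 61.373 mm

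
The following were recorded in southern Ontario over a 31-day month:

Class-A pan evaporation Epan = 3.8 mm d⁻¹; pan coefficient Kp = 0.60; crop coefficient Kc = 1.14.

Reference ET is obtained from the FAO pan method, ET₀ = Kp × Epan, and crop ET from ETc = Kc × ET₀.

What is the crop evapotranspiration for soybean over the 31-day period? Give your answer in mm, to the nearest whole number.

ET₀ = 0.60 × 3.8 = 2.2800 mm/d
ETc = Kc × ET₀ = 1.14 × 2.2800 = 2.5992 mm/d
Over 31 days: 2.5992 × 31 = 80.575 mm

81 mm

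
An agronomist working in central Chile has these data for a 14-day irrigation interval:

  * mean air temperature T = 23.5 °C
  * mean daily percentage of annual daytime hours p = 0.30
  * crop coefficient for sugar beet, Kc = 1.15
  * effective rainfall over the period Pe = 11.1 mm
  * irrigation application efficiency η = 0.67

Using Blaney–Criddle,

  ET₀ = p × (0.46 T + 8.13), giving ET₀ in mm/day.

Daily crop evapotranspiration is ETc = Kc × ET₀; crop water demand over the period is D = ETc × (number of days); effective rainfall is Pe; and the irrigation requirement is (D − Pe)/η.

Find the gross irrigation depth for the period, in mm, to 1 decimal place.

120.0 mm

ET₀ = 0.30 × (0.46 × 23.5 + 8.13) = 0.30 × 18.940 = 5.6820 mm/d
ETc = Kc × ET₀ = 1.15 × 5.6820 = 6.5343 mm/d
Crop demand D = ETc × 14 d = 6.5343 × 14 = 91.480 mm
D − Pe = 91.480 − 11.1 = 80.380 mm
Gross irrigation = 80.380 / 0.67 = 119.970 mm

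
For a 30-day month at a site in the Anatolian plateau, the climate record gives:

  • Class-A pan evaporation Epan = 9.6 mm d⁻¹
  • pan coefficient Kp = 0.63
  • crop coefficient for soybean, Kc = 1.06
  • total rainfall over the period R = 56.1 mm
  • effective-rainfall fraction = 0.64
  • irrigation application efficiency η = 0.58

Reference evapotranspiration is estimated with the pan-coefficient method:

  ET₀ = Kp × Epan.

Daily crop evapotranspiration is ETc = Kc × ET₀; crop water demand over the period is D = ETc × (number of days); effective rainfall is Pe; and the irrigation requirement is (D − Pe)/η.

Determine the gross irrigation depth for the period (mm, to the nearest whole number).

270 mm

ET₀ = 0.63 × 9.6 = 6.0480 mm/d
ETc = Kc × ET₀ = 1.06 × 6.0480 = 6.4109 mm/d
Crop demand D = ETc × 30 d = 6.4109 × 30 = 192.327 mm
Pe = 0.64 × 56.1 = 35.904 mm
D − Pe = 192.327 − 35.904 = 156.423 mm
Gross irrigation = 156.423 / 0.58 = 269.695 mm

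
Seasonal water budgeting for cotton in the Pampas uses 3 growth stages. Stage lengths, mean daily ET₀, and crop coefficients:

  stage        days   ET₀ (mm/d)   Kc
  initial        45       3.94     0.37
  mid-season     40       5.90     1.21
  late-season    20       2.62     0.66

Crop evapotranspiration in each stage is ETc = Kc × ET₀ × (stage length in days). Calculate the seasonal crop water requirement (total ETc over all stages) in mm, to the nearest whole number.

386 mm

initial: 0.37 × 3.94 × 45 = 65.60 mm
mid-season: 1.21 × 5.90 × 40 = 285.56 mm
late-season: 0.66 × 2.62 × 20 = 34.58 mm
Seasonal total = 385.74 mm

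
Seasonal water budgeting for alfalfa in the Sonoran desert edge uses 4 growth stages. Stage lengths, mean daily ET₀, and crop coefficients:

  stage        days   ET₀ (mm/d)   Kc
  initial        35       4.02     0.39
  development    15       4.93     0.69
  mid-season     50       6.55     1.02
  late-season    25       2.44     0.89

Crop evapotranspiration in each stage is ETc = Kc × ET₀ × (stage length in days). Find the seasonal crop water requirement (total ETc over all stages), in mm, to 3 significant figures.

494 mm

initial: 0.39 × 4.02 × 35 = 54.87 mm
development: 0.69 × 4.93 × 15 = 51.03 mm
mid-season: 1.02 × 6.55 × 50 = 334.05 mm
late-season: 0.89 × 2.44 × 25 = 54.29 mm
Seasonal total = 494.24 mm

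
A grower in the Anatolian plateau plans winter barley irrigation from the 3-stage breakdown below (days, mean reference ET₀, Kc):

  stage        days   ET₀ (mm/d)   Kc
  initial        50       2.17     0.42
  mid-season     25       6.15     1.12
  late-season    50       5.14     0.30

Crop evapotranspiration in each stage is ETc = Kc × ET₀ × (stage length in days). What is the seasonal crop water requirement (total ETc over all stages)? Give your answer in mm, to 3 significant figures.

initial: 0.42 × 2.17 × 50 = 45.57 mm
mid-season: 1.12 × 6.15 × 25 = 172.20 mm
late-season: 0.30 × 5.14 × 50 = 77.10 mm
Seasonal total = 294.87 mm

295 mm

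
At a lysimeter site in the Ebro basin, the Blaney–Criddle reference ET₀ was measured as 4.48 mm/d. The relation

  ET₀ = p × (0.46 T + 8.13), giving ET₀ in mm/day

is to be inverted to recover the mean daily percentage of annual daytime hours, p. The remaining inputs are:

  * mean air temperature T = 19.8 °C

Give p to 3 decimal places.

p = ET₀ / (0.46 T + 8.13) = 4.48 / (0.46 × 19.8 + 8.13) = 4.48 / 17.238 = 0.2599

0.260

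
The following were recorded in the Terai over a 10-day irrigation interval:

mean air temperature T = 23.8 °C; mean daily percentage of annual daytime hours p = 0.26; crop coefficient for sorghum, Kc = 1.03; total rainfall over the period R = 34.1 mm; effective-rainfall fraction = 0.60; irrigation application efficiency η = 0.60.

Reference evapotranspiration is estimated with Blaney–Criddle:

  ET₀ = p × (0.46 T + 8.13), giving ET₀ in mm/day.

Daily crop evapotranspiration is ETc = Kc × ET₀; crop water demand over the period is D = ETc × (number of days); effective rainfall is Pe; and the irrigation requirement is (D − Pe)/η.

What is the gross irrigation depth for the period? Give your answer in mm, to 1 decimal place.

51.1 mm

ET₀ = 0.26 × (0.46 × 23.8 + 8.13) = 0.26 × 19.078 = 4.9603 mm/d
ETc = Kc × ET₀ = 1.03 × 4.9603 = 5.1091 mm/d
Crop demand D = ETc × 10 d = 5.1091 × 10 = 51.091 mm
Pe = 0.60 × 34.1 = 20.460 mm
D − Pe = 51.091 − 20.460 = 30.631 mm
Gross irrigation = 30.631 / 0.60 = 51.052 mm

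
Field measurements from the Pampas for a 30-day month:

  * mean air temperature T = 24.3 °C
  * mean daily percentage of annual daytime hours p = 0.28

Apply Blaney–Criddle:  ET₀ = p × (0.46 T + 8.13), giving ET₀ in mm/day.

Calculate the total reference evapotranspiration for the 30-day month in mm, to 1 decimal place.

162.2 mm

ET₀ = 0.28 × (0.46 × 24.3 + 8.13) = 0.28 × 19.308 = 5.4062 mm/d
Monthly total = 5.4062 × 30 = 162.186 mm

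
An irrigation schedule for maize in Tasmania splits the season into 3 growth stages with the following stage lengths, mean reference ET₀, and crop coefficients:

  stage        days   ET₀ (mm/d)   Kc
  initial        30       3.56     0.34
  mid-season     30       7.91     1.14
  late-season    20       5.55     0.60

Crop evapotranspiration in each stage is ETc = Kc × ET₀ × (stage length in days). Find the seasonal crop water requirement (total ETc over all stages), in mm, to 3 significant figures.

initial: 0.34 × 3.56 × 30 = 36.31 mm
mid-season: 1.14 × 7.91 × 30 = 270.52 mm
late-season: 0.60 × 5.55 × 20 = 66.60 mm
Seasonal total = 373.43 mm

373 mm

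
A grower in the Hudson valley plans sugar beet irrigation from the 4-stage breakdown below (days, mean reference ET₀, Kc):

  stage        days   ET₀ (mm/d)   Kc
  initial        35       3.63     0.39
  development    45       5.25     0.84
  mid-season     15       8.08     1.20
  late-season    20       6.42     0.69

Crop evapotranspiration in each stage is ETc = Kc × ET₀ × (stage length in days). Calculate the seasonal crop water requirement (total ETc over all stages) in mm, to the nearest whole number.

482 mm

initial: 0.39 × 3.63 × 35 = 49.55 mm
development: 0.84 × 5.25 × 45 = 198.45 mm
mid-season: 1.20 × 8.08 × 15 = 145.44 mm
late-season: 0.69 × 6.42 × 20 = 88.60 mm
Seasonal total = 482.04 mm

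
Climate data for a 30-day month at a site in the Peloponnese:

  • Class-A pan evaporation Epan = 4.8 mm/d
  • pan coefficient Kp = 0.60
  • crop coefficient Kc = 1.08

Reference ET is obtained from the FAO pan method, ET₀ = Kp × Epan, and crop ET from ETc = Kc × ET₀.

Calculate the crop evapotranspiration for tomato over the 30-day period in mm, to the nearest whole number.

ET₀ = 0.60 × 4.8 = 2.8800 mm/d
ETc = Kc × ET₀ = 1.08 × 2.8800 = 3.1104 mm/d
Over 30 days: 3.1104 × 30 = 93.312 mm

93 mm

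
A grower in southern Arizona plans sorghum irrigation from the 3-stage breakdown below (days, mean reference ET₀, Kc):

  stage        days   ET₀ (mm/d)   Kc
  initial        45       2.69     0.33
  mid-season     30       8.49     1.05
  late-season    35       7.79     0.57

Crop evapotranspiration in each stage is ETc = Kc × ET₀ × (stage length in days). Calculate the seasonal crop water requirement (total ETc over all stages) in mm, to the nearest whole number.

463 mm

initial: 0.33 × 2.69 × 45 = 39.95 mm
mid-season: 1.05 × 8.49 × 30 = 267.44 mm
late-season: 0.57 × 7.79 × 35 = 155.41 mm
Seasonal total = 462.80 mm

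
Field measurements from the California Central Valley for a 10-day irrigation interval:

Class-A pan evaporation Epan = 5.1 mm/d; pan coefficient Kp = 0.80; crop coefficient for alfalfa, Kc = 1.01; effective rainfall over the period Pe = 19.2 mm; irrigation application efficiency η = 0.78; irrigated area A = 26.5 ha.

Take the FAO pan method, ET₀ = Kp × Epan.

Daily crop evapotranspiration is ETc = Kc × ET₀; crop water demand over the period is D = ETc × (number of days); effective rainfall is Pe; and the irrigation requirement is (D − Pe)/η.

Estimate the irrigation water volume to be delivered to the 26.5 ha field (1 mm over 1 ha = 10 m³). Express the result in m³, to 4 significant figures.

7477 m³

ET₀ = 0.80 × 5.1 = 4.0800 mm/d
ETc = Kc × ET₀ = 1.01 × 4.0800 = 4.1208 mm/d
Crop demand D = ETc × 10 d = 4.1208 × 10 = 41.208 mm
D − Pe = 41.208 − 19.2 = 22.008 mm
Gross irrigation = 22.008 / 0.78 = 28.215 mm
Volume = 28.215 mm × 26.5 ha × 10 = 7477.0 m³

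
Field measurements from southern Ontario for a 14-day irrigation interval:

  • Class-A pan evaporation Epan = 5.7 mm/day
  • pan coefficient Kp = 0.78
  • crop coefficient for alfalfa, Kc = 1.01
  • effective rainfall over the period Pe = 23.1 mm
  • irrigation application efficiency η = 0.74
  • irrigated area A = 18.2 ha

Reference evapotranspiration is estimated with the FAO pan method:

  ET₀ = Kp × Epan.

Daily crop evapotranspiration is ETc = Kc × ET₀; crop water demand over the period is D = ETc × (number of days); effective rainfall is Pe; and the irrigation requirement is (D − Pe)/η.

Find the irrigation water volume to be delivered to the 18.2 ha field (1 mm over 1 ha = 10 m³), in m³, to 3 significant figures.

9780 m³

ET₀ = 0.78 × 5.7 = 4.4460 mm/d
ETc = Kc × ET₀ = 1.01 × 4.4460 = 4.4905 mm/d
Crop demand D = ETc × 14 d = 4.4905 × 14 = 62.867 mm
D − Pe = 62.867 − 23.1 = 39.767 mm
Gross irrigation = 39.767 / 0.74 = 53.739 mm
Volume = 53.739 mm × 18.2 ha × 10 = 9780.5 m³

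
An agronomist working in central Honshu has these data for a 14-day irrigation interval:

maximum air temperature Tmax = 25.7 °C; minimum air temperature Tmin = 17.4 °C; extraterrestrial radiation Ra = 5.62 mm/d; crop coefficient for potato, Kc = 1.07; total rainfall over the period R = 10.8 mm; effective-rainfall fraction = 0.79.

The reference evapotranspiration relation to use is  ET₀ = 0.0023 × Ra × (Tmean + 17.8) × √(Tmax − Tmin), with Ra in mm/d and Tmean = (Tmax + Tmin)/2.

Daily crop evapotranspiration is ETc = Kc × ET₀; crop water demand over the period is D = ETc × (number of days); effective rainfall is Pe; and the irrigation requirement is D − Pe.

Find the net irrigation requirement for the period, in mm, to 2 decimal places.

13.42 mm

Tmean = (25.7 + 17.4)/2 = 21.55 °C
ET₀ = 0.0023 × 5.62 × (21.55 + 17.8) × √8.3 = 0.0023 × 5.62 × 39.35 × 2.8810 = 1.4654 mm/d
ETc = Kc × ET₀ = 1.07 × 1.4654 = 1.5680 mm/d
Crop demand D = ETc × 14 d = 1.5680 × 14 = 21.952 mm
Pe = 0.79 × 10.8 = 8.532 mm
D − Pe = 21.952 − 8.532 = 13.420 mm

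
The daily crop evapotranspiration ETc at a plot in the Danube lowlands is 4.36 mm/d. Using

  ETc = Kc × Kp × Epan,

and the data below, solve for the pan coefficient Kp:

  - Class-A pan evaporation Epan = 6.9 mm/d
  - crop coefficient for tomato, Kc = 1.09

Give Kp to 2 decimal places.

0.58

ETc = Kc × Kp × Epan  ⇒  Kp = ETc / (Kc × Epan)
Kp = 4.36 / (1.09 × 6.9) = 4.36 / 7.521 = 0.5797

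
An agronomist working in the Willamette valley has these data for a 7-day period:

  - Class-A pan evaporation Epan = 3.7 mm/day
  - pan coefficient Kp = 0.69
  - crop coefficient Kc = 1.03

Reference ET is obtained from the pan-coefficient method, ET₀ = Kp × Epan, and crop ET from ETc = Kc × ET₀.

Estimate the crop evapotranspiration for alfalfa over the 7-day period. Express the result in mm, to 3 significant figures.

18.4 mm

ET₀ = 0.69 × 3.7 = 2.5530 mm/d
ETc = Kc × ET₀ = 1.03 × 2.5530 = 2.6296 mm/d
Over 7 days: 2.6296 × 7 = 18.407 mm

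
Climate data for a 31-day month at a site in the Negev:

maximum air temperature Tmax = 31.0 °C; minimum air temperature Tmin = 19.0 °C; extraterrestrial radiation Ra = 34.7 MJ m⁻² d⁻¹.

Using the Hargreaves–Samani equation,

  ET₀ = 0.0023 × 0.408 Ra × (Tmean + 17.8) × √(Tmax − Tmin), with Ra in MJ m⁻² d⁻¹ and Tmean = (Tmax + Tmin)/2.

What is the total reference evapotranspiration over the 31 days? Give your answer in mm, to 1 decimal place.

149.7 mm

Tmean = (31.0 + 19.0)/2 = 25.00 °C
0.408 Ra = 0.408 × 34.7 = 14.1576 mm/d equivalent
ET₀ = 0.0023 × 14.1576 × (25.00 + 17.8) × √12.0 = 0.0023 × 14.1576 × 42.80 × 3.4641 = 4.8278 mm/d
Over 31 days: 4.8278 × 31 = 149.662 mm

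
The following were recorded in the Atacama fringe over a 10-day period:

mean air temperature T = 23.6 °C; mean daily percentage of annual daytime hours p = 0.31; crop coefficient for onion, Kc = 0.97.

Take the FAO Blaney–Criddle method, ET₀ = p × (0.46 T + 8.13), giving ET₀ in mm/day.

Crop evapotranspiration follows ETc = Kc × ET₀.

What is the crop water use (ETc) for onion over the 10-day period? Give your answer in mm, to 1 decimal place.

ET₀ = 0.31 × (0.46 × 23.6 + 8.13) = 0.31 × 18.986 = 5.8857 mm/d
ETc = Kc × ET₀ = 0.97 × 5.8857 = 5.7091 mm/d
Over 10 days: 5.7091 × 10 = 57.091 mm

57.1 mm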